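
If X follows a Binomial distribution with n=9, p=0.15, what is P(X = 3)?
0.106922

We have X ~ Binomial(n=9, p=0.15).

For a Binomial distribution, the PMF gives us the probability of each outcome.

Using the PMF formula:
P(X = 3) = 0.106922

Rounded to 4 decimal places: 0.1069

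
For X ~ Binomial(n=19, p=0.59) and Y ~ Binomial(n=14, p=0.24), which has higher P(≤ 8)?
Y has higher probability (P(Y ≤ 8) = 0.9984 > P(X ≤ 8) = 0.1040)

Compute P(≤ 8) for each distribution:

X ~ Binomial(n=19, p=0.59):
P(X ≤ 8) = 0.1040

Y ~ Binomial(n=14, p=0.24):
P(Y ≤ 8) = 0.9984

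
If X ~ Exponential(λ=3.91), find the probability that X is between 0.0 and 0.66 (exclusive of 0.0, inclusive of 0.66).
0.924271

We have X ~ Exponential(λ=3.91).

To find P(0.0 < X ≤ 0.66), we use:
P(0.0 < X ≤ 0.66) = P(X ≤ 0.66) - P(X ≤ 0.0)
                 = F(0.66) - F(0.0)
                 = 0.924271 - 0.000000
                 = 0.924271

So there's approximately a 92.4% chance that X falls in this range.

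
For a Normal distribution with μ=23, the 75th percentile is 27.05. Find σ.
σ = 6.0045

For X ~ Normal(μ, σ), the p-th percentile satisfies x = μ + z_p × σ,
where z_p = Φ⁻¹(p) is the standard normal quantile.

Step 1: z_{0.75} = Φ⁻¹(0.75) = 0.6745

Step 2: Solve for σ:
27.05 = 23 + 0.6745 × σ
σ = (27.05 - 23) / 0.6745
σ = 4.05 / 0.6745
σ = 6.0045

Verification: μ + z × σ = 23 + 0.6745 × 6.0045 = 27.05 ✓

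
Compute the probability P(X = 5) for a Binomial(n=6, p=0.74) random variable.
0.346165

We have X ~ Binomial(n=6, p=0.74).

For a Binomial distribution, the PMF gives us the probability of each outcome.

Using the PMF formula:
P(X = 5) = 0.346165

Rounded to 4 decimal places: 0.3462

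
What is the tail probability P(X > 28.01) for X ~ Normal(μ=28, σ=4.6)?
0.499133

We have X ~ Normal(μ=28, σ=4.6).

P(X > 28.01) = 1 - P(X ≤ 28.01)
                = 1 - F(28.01)
                = 1 - 0.500867
                = 0.499133

So there's approximately a 49.9% chance that X exceeds 28.01.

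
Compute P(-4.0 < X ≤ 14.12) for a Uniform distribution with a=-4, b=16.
0.906000

We have X ~ Uniform(a=-4, b=16).

To find P(-4.0 < X ≤ 14.12), we use:
P(-4.0 < X ≤ 14.12) = P(X ≤ 14.12) - P(X ≤ -4.0)
                 = F(14.12) - F(-4.0)
                 = 0.906000 - 0.000000
                 = 0.906000

So there's approximately a 90.6% chance that X falls in this range.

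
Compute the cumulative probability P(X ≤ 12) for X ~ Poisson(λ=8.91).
0.882224

We have X ~ Poisson(λ=8.91).

The CDF gives us P(X ≤ k).

Using the CDF:
P(X ≤ 12) = 0.882224

This means there's approximately a 88.2% chance that X is at most 12.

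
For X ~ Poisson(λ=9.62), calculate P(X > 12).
0.173862

We have X ~ Poisson(λ=9.62).

P(X > 12) = 1 - P(X ≤ 12)
                = 1 - F(12)
                = 1 - 0.826138
                = 0.173862

So there's approximately a 17.4% chance that X exceeds 12.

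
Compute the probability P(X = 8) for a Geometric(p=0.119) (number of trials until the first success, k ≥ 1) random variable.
0.049021

We have X ~ Geometric(p=0.119) (number of trials until the first success, k ≥ 1).

For a Geometric distribution, the PMF gives us the probability of each outcome.

Using the PMF formula:
P(X = 8) = 0.049021

Rounded to 4 decimal places: 0.0490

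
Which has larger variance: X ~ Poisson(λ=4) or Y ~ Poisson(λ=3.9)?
X has larger variance (4.0000 > 3.9000)

Compute the variance for each distribution:

X ~ Poisson(λ=4):
Var(X) = 4.0000

Y ~ Poisson(λ=3.9):
Var(Y) = 3.9000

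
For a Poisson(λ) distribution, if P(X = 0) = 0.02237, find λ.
λ = 3.8000

For a Poisson(λ) distribution, the PMF at 0 is:
P(X = 0) = λ^0 e^(-λ) / 0! = e^(-λ)

Given P(X = 0) = 0.02237:
e^(-λ) = 0.02237
-λ = ln(0.02237)
λ = -ln(0.02237) = 3.8000

Verification: e^(-3.8000) = 0.02237 ✓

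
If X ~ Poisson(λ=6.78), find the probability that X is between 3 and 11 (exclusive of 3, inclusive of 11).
0.861993

We have X ~ Poisson(λ=6.78).

To find P(3 < X ≤ 11), we use:
P(3 < X ≤ 11) = P(X ≤ 11) - P(X ≤ 3)
                 = F(11) - F(3)
                 = 0.955972 - 0.093980
                 = 0.861993

So there's approximately a 86.2% chance that X falls in this range.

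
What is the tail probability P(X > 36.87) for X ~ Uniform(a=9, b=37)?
0.004643

We have X ~ Uniform(a=9, b=37).

P(X > 36.87) = 1 - P(X ≤ 36.87)
                = 1 - F(36.87)
                = 1 - 0.995357
                = 0.004643

So there's approximately a 0.5% chance that X exceeds 36.87.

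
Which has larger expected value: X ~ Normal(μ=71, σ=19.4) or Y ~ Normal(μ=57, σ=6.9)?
X has larger mean (71.0000 > 57.0000)

Compute the expected value for each distribution:

X ~ Normal(μ=71, σ=19.4):
E[X] = 71.0000

Y ~ Normal(μ=57, σ=6.9):
E[Y] = 57.0000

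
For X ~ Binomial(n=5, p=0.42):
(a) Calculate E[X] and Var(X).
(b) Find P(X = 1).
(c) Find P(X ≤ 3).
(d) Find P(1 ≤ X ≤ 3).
(a) E[X] = 2.1000, Var(X) = 1.2180
(b) P(X = 1) = 0.237646
(c) P(X ≤ 3) = 0.896692
(d) P(1 ≤ X ≤ 3) = 0.831056

We have X ~ Binomial(n=5, p=0.42).

(a) Moments:
E[X] = 2.1000
Var(X) = 1.2180
σ = √Var(X) = 1.1036

(b) Point probability using PMF:
P(X = 1) = 0.237646

(c) Cumulative probability using CDF:
P(X ≤ 3) = F(3) = 0.896692

(d) Range probability:
P(1 ≤ X ≤ 3) = P(X ≤ 3) - P(X ≤ 0)
                   = F(3) - F(0)
                   = 0.896692 - 0.065636
                   = 0.831056

This means approximately 83.1% of outcomes fall in the interval [1, 3].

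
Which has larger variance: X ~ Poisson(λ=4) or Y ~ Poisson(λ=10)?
Y has larger variance (10.0000 > 4.0000)

Compute the variance for each distribution:

X ~ Poisson(λ=4):
Var(X) = 4.0000

Y ~ Poisson(λ=10):
Var(Y) = 10.0000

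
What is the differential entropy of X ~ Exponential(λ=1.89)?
0.3634 nats

We have X ~ Exponential(λ=1.89).

The differential entropy measures the uncertainty or information content of the distribution.

For an Exponential distribution with λ=1.89:
h(X) = 0.3634 nats

(In bits, this would be 0.5243 bits.)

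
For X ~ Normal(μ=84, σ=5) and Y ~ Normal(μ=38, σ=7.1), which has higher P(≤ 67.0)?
Y has higher probability (P(Y ≤ 67.0) = 1.0000 > P(X ≤ 67.0) = 0.0003)

Compute P(≤ 67.0) for each distribution:

X ~ Normal(μ=84, σ=5):
P(X ≤ 67.0) = 0.0003

Y ~ Normal(μ=38, σ=7.1):
P(Y ≤ 67.0) = 1.0000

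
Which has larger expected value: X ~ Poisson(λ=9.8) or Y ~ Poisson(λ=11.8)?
Y has larger mean (11.8000 > 9.8000)

Compute the expected value for each distribution:

X ~ Poisson(λ=9.8):
E[X] = 9.8000

Y ~ Poisson(λ=11.8):
E[Y] = 11.8000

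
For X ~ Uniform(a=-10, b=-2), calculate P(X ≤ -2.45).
0.943750

We have X ~ Uniform(a=-10, b=-2).

The CDF gives us P(X ≤ k).

Using the CDF:
P(X ≤ -2.45) = 0.943750

This means there's approximately a 94.4% chance that X is at most -2.45.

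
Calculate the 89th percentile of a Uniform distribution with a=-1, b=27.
23.9200

We have X ~ Uniform(a=-1, b=27).

We want to find x such that P(X ≤ x) = 0.89.

This is the 89th percentile, which means 89% of values fall below this point.

Using the inverse CDF (quantile function):
x = F⁻¹(0.89) = 23.9200

Verification: P(X ≤ 23.9200) = 0.89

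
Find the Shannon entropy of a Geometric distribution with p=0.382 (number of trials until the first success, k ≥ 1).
1.7409 nats

We have X ~ Geometric(p=0.382) (number of trials until the first success, k ≥ 1).

The Shannon entropy measures the uncertainty or information content of the distribution.

For a Geometric distribution with p=0.382 (number of trials until the first success, k ≥ 1):
H(X) = 1.7409 nats

(In bits, this would be 2.5116 bits.)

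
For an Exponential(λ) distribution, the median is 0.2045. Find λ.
λ = 3.3895

For X ~ Exponential(λ), the CDF is F(x) = 1 - e^(-λx).
The median m satisfies F(m) = 0.5:
1 - e^(-λm) = 0.5
e^(-λm) = 0.5
λm = ln(2)
m = ln(2) / λ

Given m = 0.2045:
λ = ln(2) / 0.2045 = 0.693147 / 0.2045 = 3.3895

Verification: ln(2) / 3.3895 = 0.2045 ✓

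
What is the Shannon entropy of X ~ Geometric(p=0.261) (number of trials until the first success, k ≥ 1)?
2.1996 nats

We have X ~ Geometric(p=0.261) (number of trials until the first success, k ≥ 1).

The Shannon entropy measures the uncertainty or information content of the distribution.

For a Geometric distribution with p=0.261 (number of trials until the first success, k ≥ 1):
H(X) = 2.1996 nats

(In bits, this would be 3.1734 bits.)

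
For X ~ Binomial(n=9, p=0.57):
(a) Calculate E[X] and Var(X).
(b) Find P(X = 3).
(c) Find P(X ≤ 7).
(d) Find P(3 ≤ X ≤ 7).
(a) E[X] = 5.1300, Var(X) = 2.2059
(b) P(X = 3) = 0.098336
(c) P(X ≤ 7) = 0.950525
(d) P(3 ≤ X ≤ 7) = 0.912234

We have X ~ Binomial(n=9, p=0.57).

(a) Moments:
E[X] = 5.1300
Var(X) = 2.2059
σ = √Var(X) = 1.4852

(b) Point probability using PMF:
P(X = 3) = 0.098336

(c) Cumulative probability using CDF:
P(X ≤ 7) = F(7) = 0.950525

(d) Range probability:
P(3 ≤ X ≤ 7) = P(X ≤ 7) - P(X ≤ 2)
                   = F(7) - F(2)
                   = 0.950525 - 0.038292
                   = 0.912234

This means approximately 91.2% of outcomes fall in the interval [3, 7].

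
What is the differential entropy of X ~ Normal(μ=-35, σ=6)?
3.2107 nats

We have X ~ Normal(μ=-35, σ=6).

The differential entropy measures the uncertainty or information content of the distribution.

For a Normal distribution with μ=-35, σ=6:
h(X) = 3.2107 nats

(In bits, this would be 4.6321 bits.)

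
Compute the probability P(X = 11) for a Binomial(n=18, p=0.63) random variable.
0.187462

We have X ~ Binomial(n=18, p=0.63).

For a Binomial distribution, the PMF gives us the probability of each outcome.

Using the PMF formula:
P(X = 11) = 0.187462

Rounded to 4 decimal places: 0.1875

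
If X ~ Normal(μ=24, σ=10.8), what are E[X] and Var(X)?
E[X] = 24.0000, Var(X) = 116.6400

We have X ~ Normal(μ=24, σ=10.8).

For a Normal distribution with μ=24, σ=10.8:

Expected value:
E[X] = 24.0000

Variance:
Var(X) = 116.6400

Standard deviation:
σ = √Var(X) = 10.8000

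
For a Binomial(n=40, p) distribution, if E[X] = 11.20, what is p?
p = 0.28

For a Binomial(n, p) distribution:
E[X] = n × p

Given n = 40 and E[X] = 11.20:
11.20 = 40 × p
p = 11.20 / 40 = 0.28

Verification: Binomial(40, 0.28) has E[X] = 11.20 ✓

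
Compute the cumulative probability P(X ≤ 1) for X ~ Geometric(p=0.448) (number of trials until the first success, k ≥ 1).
0.448000

We have X ~ Geometric(p=0.448) (number of trials until the first success, k ≥ 1).

The CDF gives us P(X ≤ k).

Using the CDF:
P(X ≤ 1) = 0.448000

This means there's approximately a 44.8% chance that X is at most 1.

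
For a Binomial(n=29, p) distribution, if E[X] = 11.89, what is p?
p = 0.41

For a Binomial(n, p) distribution:
E[X] = n × p

Given n = 29 and E[X] = 11.89:
11.89 = 29 × p
p = 11.89 / 29 = 0.41

Verification: Binomial(29, 0.41) has E[X] = 11.89 ✓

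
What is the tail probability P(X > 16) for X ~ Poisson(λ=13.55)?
0.206461

We have X ~ Poisson(λ=13.55).

P(X > 16) = 1 - P(X ≤ 16)
                = 1 - F(16)
                = 1 - 0.793539
                = 0.206461

So there's approximately a 20.6% chance that X exceeds 16.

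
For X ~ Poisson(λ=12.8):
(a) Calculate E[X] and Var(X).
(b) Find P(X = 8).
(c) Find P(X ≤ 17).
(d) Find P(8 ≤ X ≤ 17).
(a) E[X] = 12.8000, Var(X) = 12.8000
(b) P(X = 8) = 0.049339
(c) P(X ≤ 17) = 0.901121
(d) P(8 ≤ X ≤ 17) = 0.841198

We have X ~ Poisson(λ=12.8).

(a) Moments:
E[X] = 12.8000
Var(X) = 12.8000
σ = √Var(X) = 3.5777

(b) Point probability using PMF:
P(X = 8) = 0.049339

(c) Cumulative probability using CDF:
P(X ≤ 17) = F(17) = 0.901121

(d) Range probability:
P(8 ≤ X ≤ 17) = P(X ≤ 17) - P(X ≤ 7)
                   = F(17) - F(7)
                   = 0.901121 - 0.059923
                   = 0.841198

This means approximately 84.1% of outcomes fall in the interval [8, 17].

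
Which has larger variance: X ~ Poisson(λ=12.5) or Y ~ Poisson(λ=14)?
Y has larger variance (14.0000 > 12.5000)

Compute the variance for each distribution:

X ~ Poisson(λ=12.5):
Var(X) = 12.5000

Y ~ Poisson(λ=14):
Var(Y) = 14.0000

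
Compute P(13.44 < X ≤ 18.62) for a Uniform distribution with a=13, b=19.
0.863333

We have X ~ Uniform(a=13, b=19).

To find P(13.44 < X ≤ 18.62), we use:
P(13.44 < X ≤ 18.62) = P(X ≤ 18.62) - P(X ≤ 13.44)
                 = F(18.62) - F(13.44)
                 = 0.936667 - 0.073333
                 = 0.863333

So there's approximately a 86.3% chance that X falls in this range.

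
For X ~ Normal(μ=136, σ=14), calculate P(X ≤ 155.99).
0.923334

We have X ~ Normal(μ=136, σ=14).

The CDF gives us P(X ≤ k).

Using the CDF:
P(X ≤ 155.99) = 0.923334

This means there's approximately a 92.3% chance that X is at most 155.99.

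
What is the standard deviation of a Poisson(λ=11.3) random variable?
3.3615

We have X ~ Poisson(λ=11.3).

For a Poisson distribution with λ=11.3:
σ = √Var(X) = 3.3615

The standard deviation is the square root of the variance.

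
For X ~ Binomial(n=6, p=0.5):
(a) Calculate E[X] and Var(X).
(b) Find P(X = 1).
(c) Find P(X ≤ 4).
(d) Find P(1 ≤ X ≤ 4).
(a) E[X] = 3.0000, Var(X) = 1.5000
(b) P(X = 1) = 0.093750
(c) P(X ≤ 4) = 0.890625
(d) P(1 ≤ X ≤ 4) = 0.875000

We have X ~ Binomial(n=6, p=0.5).

(a) Moments:
E[X] = 3.0000
Var(X) = 1.5000
σ = √Var(X) = 1.2247

(b) Point probability using PMF:
P(X = 1) = 0.093750

(c) Cumulative probability using CDF:
P(X ≤ 4) = F(4) = 0.890625

(d) Range probability:
P(1 ≤ X ≤ 4) = P(X ≤ 4) - P(X ≤ 0)
                   = F(4) - F(0)
                   = 0.890625 - 0.015625
                   = 0.875000

This means approximately 87.5% of outcomes fall in the interval [1, 4].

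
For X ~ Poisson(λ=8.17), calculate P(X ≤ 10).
0.798661

We have X ~ Poisson(λ=8.17).

The CDF gives us P(X ≤ k).

Using the CDF:
P(X ≤ 10) = 0.798661

This means there's approximately a 79.9% chance that X is at most 10.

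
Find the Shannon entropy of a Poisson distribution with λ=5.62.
2.2654 nats

We have X ~ Poisson(λ=5.62).

The Shannon entropy measures the uncertainty or information content of the distribution.

For a Poisson distribution with λ=5.62:
H(X) = 2.2654 nats

(In bits, this would be 3.2682 bits.)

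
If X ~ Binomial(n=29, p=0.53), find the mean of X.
15.3700

We have X ~ Binomial(n=29, p=0.53).

For a Binomial distribution with n=29, p=0.53:
E[X] = 15.3700

This is the expected (average) value of X.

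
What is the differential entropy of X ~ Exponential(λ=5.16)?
-0.6409 nats

We have X ~ Exponential(λ=5.16).

The differential entropy measures the uncertainty or information content of the distribution.

For an Exponential distribution with λ=5.16:
h(X) = -0.6409 nats

(In bits, this would be -0.9247 bits.)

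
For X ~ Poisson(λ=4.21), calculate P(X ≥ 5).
0.412117

We have X ~ Poisson(λ=4.21).

For discrete distributions, P(X ≥ 5) = 1 - P(X ≤ 4).

P(X ≤ 4) = 0.587883
P(X ≥ 5) = 1 - 0.587883 = 0.412117

So there's approximately a 41.2% chance that X is at least 5.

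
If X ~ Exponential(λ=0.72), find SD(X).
1.3889

We have X ~ Exponential(λ=0.72).

For an Exponential distribution with λ=0.72:
σ = √Var(X) = 1.3889

The standard deviation is the square root of the variance.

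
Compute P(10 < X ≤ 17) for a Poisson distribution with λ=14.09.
0.650931

We have X ~ Poisson(λ=14.09).

To find P(10 < X ≤ 17), we use:
P(10 < X ≤ 17) = P(X ≤ 17) - P(X ≤ 10)
                 = F(17) - F(10)
                 = 0.820724 - 0.169792
                 = 0.650931

So there's approximately a 65.1% chance that X falls in this range.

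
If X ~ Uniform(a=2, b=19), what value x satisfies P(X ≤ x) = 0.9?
17.3000

We have X ~ Uniform(a=2, b=19).

We want to find x such that P(X ≤ x) = 0.9.

This is the 90th percentile, which means 90% of values fall below this point.

Using the inverse CDF (quantile function):
x = F⁻¹(0.9) = 17.3000

Verification: P(X ≤ 17.3000) = 0.9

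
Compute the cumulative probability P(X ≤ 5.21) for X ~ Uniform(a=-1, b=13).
0.443571

We have X ~ Uniform(a=-1, b=13).

The CDF gives us P(X ≤ k).

Using the CDF:
P(X ≤ 5.21) = 0.443571

This means there's approximately a 44.4% chance that X is at most 5.21.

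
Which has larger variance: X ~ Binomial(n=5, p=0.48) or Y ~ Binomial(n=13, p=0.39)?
Y has larger variance (3.0927 > 1.2480)

Compute the variance for each distribution:

X ~ Binomial(n=5, p=0.48):
Var(X) = 1.2480

Y ~ Binomial(n=13, p=0.39):
Var(Y) = 3.0927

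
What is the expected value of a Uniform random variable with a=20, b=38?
29.0000

We have X ~ Uniform(a=20, b=38).

For a Uniform distribution with a=20, b=38:
E[X] = 29.0000

This is the expected (average) value of X.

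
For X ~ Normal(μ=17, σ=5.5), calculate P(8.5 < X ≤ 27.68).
0.912802

We have X ~ Normal(μ=17, σ=5.5).

To find P(8.5 < X ≤ 27.68), we use:
P(8.5 < X ≤ 27.68) = P(X ≤ 27.68) - P(X ≤ 8.5)
                 = F(27.68) - F(8.5)
                 = 0.973920 - 0.061118
                 = 0.912802

So there's approximately a 91.3% chance that X falls in this range.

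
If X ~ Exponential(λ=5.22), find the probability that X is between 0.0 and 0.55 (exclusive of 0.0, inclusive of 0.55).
0.943358

We have X ~ Exponential(λ=5.22).

To find P(0.0 < X ≤ 0.55), we use:
P(0.0 < X ≤ 0.55) = P(X ≤ 0.55) - P(X ≤ 0.0)
                 = F(0.55) - F(0.0)
                 = 0.943358 - 0.000000
                 = 0.943358

So there's approximately a 94.3% chance that X falls in this range.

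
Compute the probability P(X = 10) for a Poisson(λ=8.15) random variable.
0.102876

We have X ~ Poisson(λ=8.15).

For a Poisson distribution, the PMF gives us the probability of each outcome.

Using the PMF formula:
P(X = 10) = 0.102876

Rounded to 4 decimal places: 0.1029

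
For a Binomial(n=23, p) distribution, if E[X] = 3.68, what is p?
p = 0.16

For a Binomial(n, p) distribution:
E[X] = n × p

Given n = 23 and E[X] = 3.68:
3.68 = 23 × p
p = 3.68 / 23 = 0.16

Verification: Binomial(23, 0.16) has E[X] = 3.68 ✓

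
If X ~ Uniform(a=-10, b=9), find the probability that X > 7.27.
0.091053

We have X ~ Uniform(a=-10, b=9).

P(X > 7.27) = 1 - P(X ≤ 7.27)
                = 1 - F(7.27)
                = 1 - 0.908947
                = 0.091053

So there's approximately a 9.1% chance that X exceeds 7.27.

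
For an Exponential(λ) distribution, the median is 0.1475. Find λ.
λ = 4.6993

For X ~ Exponential(λ), the CDF is F(x) = 1 - e^(-λx).
The median m satisfies F(m) = 0.5:
1 - e^(-λm) = 0.5
e^(-λm) = 0.5
λm = ln(2)
m = ln(2) / λ

Given m = 0.1475:
λ = ln(2) / 0.1475 = 0.693147 / 0.1475 = 4.6993

Verification: ln(2) / 4.6993 = 0.1475 ✓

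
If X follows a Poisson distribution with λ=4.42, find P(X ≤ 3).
0.355973

We have X ~ Poisson(λ=4.42).

The CDF gives us P(X ≤ k).

Using the CDF:
P(X ≤ 3) = 0.355973

This means there's approximately a 35.6% chance that X is at most 3.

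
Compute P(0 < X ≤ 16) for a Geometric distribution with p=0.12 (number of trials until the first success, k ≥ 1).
0.870663

We have X ~ Geometric(p=0.12) (number of trials until the first success, k ≥ 1).

To find P(0 < X ≤ 16), we use:
P(0 < X ≤ 16) = P(X ≤ 16) - P(X ≤ 0)
                 = F(16) - F(0)
                 = 0.870663 - 0.000000
                 = 0.870663

So there's approximately a 87.1% chance that X falls in this range.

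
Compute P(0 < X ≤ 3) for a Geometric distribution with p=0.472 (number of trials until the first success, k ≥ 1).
0.852802

We have X ~ Geometric(p=0.472) (number of trials until the first success, k ≥ 1).

To find P(0 < X ≤ 3), we use:
P(0 < X ≤ 3) = P(X ≤ 3) - P(X ≤ 0)
                 = F(3) - F(0)
                 = 0.852802 - 0.000000
                 = 0.852802

So there's approximately a 85.3% chance that X falls in this range.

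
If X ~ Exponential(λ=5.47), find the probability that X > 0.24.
0.269066

We have X ~ Exponential(λ=5.47).

P(X > 0.24) = 1 - P(X ≤ 0.24)
                = 1 - F(0.24)
                = 1 - 0.730934
                = 0.269066

So there's approximately a 26.9% chance that X exceeds 0.24.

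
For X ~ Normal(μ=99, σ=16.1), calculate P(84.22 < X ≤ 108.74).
0.548094

We have X ~ Normal(μ=99, σ=16.1).

To find P(84.22 < X ≤ 108.74), we use:
P(84.22 < X ≤ 108.74) = P(X ≤ 108.74) - P(X ≤ 84.22)
                 = F(108.74) - F(84.22)
                 = 0.727400 - 0.179306
                 = 0.548094

So there's approximately a 54.8% chance that X falls in this range.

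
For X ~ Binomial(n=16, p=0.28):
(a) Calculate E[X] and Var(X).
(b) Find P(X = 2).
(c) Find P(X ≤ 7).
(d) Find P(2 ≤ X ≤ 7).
(a) E[X] = 4.4800, Var(X) = 3.2256
(b) P(X = 2) = 0.094657
(c) P(X ≤ 7) = 0.948612
(d) P(2 ≤ X ≤ 7) = 0.910942

We have X ~ Binomial(n=16, p=0.28).

(a) Moments:
E[X] = 4.4800
Var(X) = 3.2256
σ = √Var(X) = 1.7960

(b) Point probability using PMF:
P(X = 2) = 0.094657

(c) Cumulative probability using CDF:
P(X ≤ 7) = F(7) = 0.948612

(d) Range probability:
P(2 ≤ X ≤ 7) = P(X ≤ 7) - P(X ≤ 1)
                   = F(7) - F(1)
                   = 0.948612 - 0.037670
                   = 0.910942

This means approximately 91.1% of outcomes fall in the interval [2, 7].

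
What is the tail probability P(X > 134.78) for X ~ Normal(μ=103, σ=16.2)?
0.024897

We have X ~ Normal(μ=103, σ=16.2).

P(X > 134.78) = 1 - P(X ≤ 134.78)
                = 1 - F(134.78)
                = 1 - 0.975103
                = 0.024897

So there's approximately a 2.5% chance that X exceeds 134.78.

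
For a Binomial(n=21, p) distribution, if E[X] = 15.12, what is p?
p = 0.72

For a Binomial(n, p) distribution:
E[X] = n × p

Given n = 21 and E[X] = 15.12:
15.12 = 21 × p
p = 15.12 / 21 = 0.72

Verification: Binomial(21, 0.72) has E[X] = 15.12 ✓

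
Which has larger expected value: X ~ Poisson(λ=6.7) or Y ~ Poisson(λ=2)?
X has larger mean (6.7000 > 2.0000)

Compute the expected value for each distribution:

X ~ Poisson(λ=6.7):
E[X] = 6.7000

Y ~ Poisson(λ=2):
E[Y] = 2.0000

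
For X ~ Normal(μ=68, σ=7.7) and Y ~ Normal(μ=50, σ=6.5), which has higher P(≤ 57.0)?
Y has higher probability (P(Y ≤ 57.0) = 0.8592 > P(X ≤ 57.0) = 0.0766)

Compute P(≤ 57.0) for each distribution:

X ~ Normal(μ=68, σ=7.7):
P(X ≤ 57.0) = 0.0766

Y ~ Normal(μ=50, σ=6.5):
P(Y ≤ 57.0) = 0.8592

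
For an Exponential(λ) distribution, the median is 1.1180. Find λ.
λ = 0.6200

For X ~ Exponential(λ), the CDF is F(x) = 1 - e^(-λx).
The median m satisfies F(m) = 0.5:
1 - e^(-λm) = 0.5
e^(-λm) = 0.5
λm = ln(2)
m = ln(2) / λ

Given m = 1.1180:
λ = ln(2) / 1.1180 = 0.693147 / 1.1180 = 0.6200

Verification: ln(2) / 0.6200 = 1.1180 ✓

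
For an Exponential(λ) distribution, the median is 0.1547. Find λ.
λ = 4.4806

For X ~ Exponential(λ), the CDF is F(x) = 1 - e^(-λx).
The median m satisfies F(m) = 0.5:
1 - e^(-λm) = 0.5
e^(-λm) = 0.5
λm = ln(2)
m = ln(2) / λ

Given m = 0.1547:
λ = ln(2) / 0.1547 = 0.693147 / 0.1547 = 4.4806

Verification: ln(2) / 4.4806 = 0.1547 ✓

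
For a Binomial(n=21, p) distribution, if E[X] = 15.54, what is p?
p = 0.74

For a Binomial(n, p) distribution:
E[X] = n × p

Given n = 21 and E[X] = 15.54:
15.54 = 21 × p
p = 15.54 / 21 = 0.74

Verification: Binomial(21, 0.74) has E[X] = 15.54 ✓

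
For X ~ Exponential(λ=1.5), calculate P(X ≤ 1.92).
0.943865

We have X ~ Exponential(λ=1.5).

The CDF gives us P(X ≤ k).

Using the CDF:
P(X ≤ 1.92) = 0.943865

This means there's approximately a 94.4% chance that X is at most 1.92.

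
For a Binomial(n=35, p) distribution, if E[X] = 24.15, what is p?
p = 0.69

For a Binomial(n, p) distribution:
E[X] = n × p

Given n = 35 and E[X] = 24.15:
24.15 = 35 × p
p = 24.15 / 35 = 0.69

Verification: Binomial(35, 0.69) has E[X] = 24.15 ✓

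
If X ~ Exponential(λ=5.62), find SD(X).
0.1779

We have X ~ Exponential(λ=5.62).

For an Exponential distribution with λ=5.62:
σ = √Var(X) = 0.1779

The standard deviation is the square root of the variance.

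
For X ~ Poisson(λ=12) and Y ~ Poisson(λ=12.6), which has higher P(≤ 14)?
X has higher probability (P(X ≤ 14) = 0.7720 > P(Y ≤ 14) = 0.7153)

Compute P(≤ 14) for each distribution:

X ~ Poisson(λ=12):
P(X ≤ 14) = 0.7720

Y ~ Poisson(λ=12.6):
P(Y ≤ 14) = 0.7153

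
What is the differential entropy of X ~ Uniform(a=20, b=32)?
2.4849 nats

We have X ~ Uniform(a=20, b=32).

The differential entropy measures the uncertainty or information content of the distribution.

For a Uniform distribution with a=20, b=32:
h(X) = 2.4849 nats

(In bits, this would be 3.5850 bits.)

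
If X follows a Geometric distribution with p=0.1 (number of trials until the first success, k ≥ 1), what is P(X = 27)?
0.006461

We have X ~ Geometric(p=0.1) (number of trials until the first success, k ≥ 1).

For a Geometric distribution, the PMF gives us the probability of each outcome.

Using the PMF formula:
P(X = 27) = 0.006461

Rounded to 4 decimal places: 0.0065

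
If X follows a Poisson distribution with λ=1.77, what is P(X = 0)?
0.170333

We have X ~ Poisson(λ=1.77).

For a Poisson distribution, the PMF gives us the probability of each outcome.

Using the PMF formula:
P(X = 0) = 0.170333

Rounded to 4 decimal places: 0.1703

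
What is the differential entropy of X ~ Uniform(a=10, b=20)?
2.3026 nats

We have X ~ Uniform(a=10, b=20).

The differential entropy measures the uncertainty or information content of the distribution.

For a Uniform distribution with a=10, b=20:
h(X) = 2.3026 nats

(In bits, this would be 3.3219 bits.)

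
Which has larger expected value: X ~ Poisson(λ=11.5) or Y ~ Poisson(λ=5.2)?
X has larger mean (11.5000 > 5.2000)

Compute the expected value for each distribution:

X ~ Poisson(λ=11.5):
E[X] = 11.5000

Y ~ Poisson(λ=5.2):
E[Y] = 5.2000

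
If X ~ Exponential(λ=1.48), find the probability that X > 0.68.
0.365533

We have X ~ Exponential(λ=1.48).

P(X > 0.68) = 1 - P(X ≤ 0.68)
                = 1 - F(0.68)
                = 1 - 0.634467
                = 0.365533

So there's approximately a 36.6% chance that X exceeds 0.68.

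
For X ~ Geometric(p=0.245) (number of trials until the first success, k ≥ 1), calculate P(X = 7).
0.045378

We have X ~ Geometric(p=0.245) (number of trials until the first success, k ≥ 1).

For a Geometric distribution, the PMF gives us the probability of each outcome.

Using the PMF formula:
P(X = 7) = 0.045378

Rounded to 4 decimal places: 0.0454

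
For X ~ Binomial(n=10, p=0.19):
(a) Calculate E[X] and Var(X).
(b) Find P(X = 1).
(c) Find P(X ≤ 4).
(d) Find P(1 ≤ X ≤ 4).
(a) E[X] = 1.9000, Var(X) = 1.5390
(b) P(X = 1) = 0.285180
(c) P(X ≤ 4) = 0.973368
(d) P(1 ≤ X ≤ 4) = 0.851791

We have X ~ Binomial(n=10, p=0.19).

(a) Moments:
E[X] = 1.9000
Var(X) = 1.5390
σ = √Var(X) = 1.2406

(b) Point probability using PMF:
P(X = 1) = 0.285180

(c) Cumulative probability using CDF:
P(X ≤ 4) = F(4) = 0.973368

(d) Range probability:
P(1 ≤ X ≤ 4) = P(X ≤ 4) - P(X ≤ 0)
                   = F(4) - F(0)
                   = 0.973368 - 0.121577
                   = 0.851791

This means approximately 85.2% of outcomes fall in the interval [1, 4].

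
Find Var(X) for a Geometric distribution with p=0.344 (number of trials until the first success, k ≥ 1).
5.5435

We have X ~ Geometric(p=0.344) (number of trials until the first success, k ≥ 1).

For a Geometric distribution with p=0.344 (number of trials until the first success, k ≥ 1):
Var(X) = 5.5435

The variance measures the spread of the distribution around the mean.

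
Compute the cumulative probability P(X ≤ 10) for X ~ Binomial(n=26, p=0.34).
0.757428

We have X ~ Binomial(n=26, p=0.34).

The CDF gives us P(X ≤ k).

Using the CDF:
P(X ≤ 10) = 0.757428

This means there's approximately a 75.7% chance that X is at most 10.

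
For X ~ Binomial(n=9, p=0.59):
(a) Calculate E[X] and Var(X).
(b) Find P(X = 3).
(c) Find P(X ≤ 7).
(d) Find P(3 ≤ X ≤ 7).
(a) E[X] = 5.3100, Var(X) = 2.1771
(b) P(X = 3) = 0.081948
(c) P(X ≤ 7) = 0.937157
(d) P(3 ≤ X ≤ 7) = 0.908183

We have X ~ Binomial(n=9, p=0.59).

(a) Moments:
E[X] = 5.3100
Var(X) = 2.1771
σ = √Var(X) = 1.4755

(b) Point probability using PMF:
P(X = 3) = 0.081948

(c) Cumulative probability using CDF:
P(X ≤ 7) = F(7) = 0.937157

(d) Range probability:
P(3 ≤ X ≤ 7) = P(X ≤ 7) - P(X ≤ 2)
                   = F(7) - F(2)
                   = 0.937157 - 0.028973
                   = 0.908183

This means approximately 90.8% of outcomes fall in the interval [3, 7].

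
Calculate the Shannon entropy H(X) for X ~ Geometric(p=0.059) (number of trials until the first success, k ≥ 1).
3.8001 nats

We have X ~ Geometric(p=0.059) (number of trials until the first success, k ≥ 1).

The Shannon entropy measures the uncertainty or information content of the distribution.

For a Geometric distribution with p=0.059 (number of trials until the first success, k ≥ 1):
H(X) = 3.8001 nats

(In bits, this would be 5.4824 bits.)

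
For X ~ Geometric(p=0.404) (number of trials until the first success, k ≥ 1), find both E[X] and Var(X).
E[X] = 2.4752, Var(X) = 3.6516

We have X ~ Geometric(p=0.404) (number of trials until the first success, k ≥ 1).

For a Geometric distribution with p=0.404 (number of trials until the first success, k ≥ 1):

Expected value:
E[X] = 2.4752

Variance:
Var(X) = 3.6516

Standard deviation:
σ = √Var(X) = 1.9109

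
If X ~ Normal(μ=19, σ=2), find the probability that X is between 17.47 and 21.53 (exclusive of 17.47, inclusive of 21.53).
0.674929

We have X ~ Normal(μ=19, σ=2).

To find P(17.47 < X ≤ 21.53), we use:
P(17.47 < X ≤ 21.53) = P(X ≤ 21.53) - P(X ≤ 17.47)
                 = F(21.53) - F(17.47)
                 = 0.897064 - 0.222136
                 = 0.674929

So there's approximately a 67.5% chance that X falls in this range.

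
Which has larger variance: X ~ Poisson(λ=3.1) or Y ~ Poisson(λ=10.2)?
Y has larger variance (10.2000 > 3.1000)

Compute the variance for each distribution:

X ~ Poisson(λ=3.1):
Var(X) = 3.1000

Y ~ Poisson(λ=10.2):
Var(Y) = 10.2000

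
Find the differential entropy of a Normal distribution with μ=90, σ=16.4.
4.2162 nats

We have X ~ Normal(μ=90, σ=16.4).

The differential entropy measures the uncertainty or information content of the distribution.

For a Normal distribution with μ=90, σ=16.4:
h(X) = 4.2162 nats

(In bits, this would be 6.0827 bits.)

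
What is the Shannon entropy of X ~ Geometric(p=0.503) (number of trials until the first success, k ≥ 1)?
1.3780 nats

We have X ~ Geometric(p=0.503) (number of trials until the first success, k ≥ 1).

The Shannon entropy measures the uncertainty or information content of the distribution.

For a Geometric distribution with p=0.503 (number of trials until the first success, k ≥ 1):
H(X) = 1.3780 nats

(In bits, this would be 1.9880 bits.)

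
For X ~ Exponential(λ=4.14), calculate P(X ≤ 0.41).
0.816841

We have X ~ Exponential(λ=4.14).

The CDF gives us P(X ≤ k).

Using the CDF:
P(X ≤ 0.41) = 0.816841

This means there's approximately a 81.7% chance that X is at most 0.41.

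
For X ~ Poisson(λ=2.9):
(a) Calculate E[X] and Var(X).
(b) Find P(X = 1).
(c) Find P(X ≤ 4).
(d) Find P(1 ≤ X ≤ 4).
(a) E[X] = 2.9000, Var(X) = 2.9000
(b) P(X = 1) = 0.159567
(c) P(X ≤ 4) = 0.831777
(d) P(1 ≤ X ≤ 4) = 0.776754

We have X ~ Poisson(λ=2.9).

(a) Moments:
E[X] = 2.9000
Var(X) = 2.9000
σ = √Var(X) = 1.7029

(b) Point probability using PMF:
P(X = 1) = 0.159567

(c) Cumulative probability using CDF:
P(X ≤ 4) = F(4) = 0.831777

(d) Range probability:
P(1 ≤ X ≤ 4) = P(X ≤ 4) - P(X ≤ 0)
                   = F(4) - F(0)
                   = 0.831777 - 0.055023
                   = 0.776754

This means approximately 77.7% of outcomes fall in the interval [1, 4].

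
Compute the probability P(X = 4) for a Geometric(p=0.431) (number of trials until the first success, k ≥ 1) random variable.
0.079399

We have X ~ Geometric(p=0.431) (number of trials until the first success, k ≥ 1).

For a Geometric distribution, the PMF gives us the probability of each outcome.

Using the PMF formula:
P(X = 4) = 0.079399

Rounded to 4 decimal places: 0.0794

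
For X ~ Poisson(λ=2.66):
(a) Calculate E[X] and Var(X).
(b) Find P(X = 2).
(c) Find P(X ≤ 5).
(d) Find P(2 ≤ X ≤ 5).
(a) E[X] = 2.6600, Var(X) = 2.6600
(b) P(X = 2) = 0.247463
(c) P(X ≤ 5) = 0.946428
(d) P(2 ≤ X ≤ 5) = 0.690418

We have X ~ Poisson(λ=2.66).

(a) Moments:
E[X] = 2.6600
Var(X) = 2.6600
σ = √Var(X) = 1.6310

(b) Point probability using PMF:
P(X = 2) = 0.247463

(c) Cumulative probability using CDF:
P(X ≤ 5) = F(5) = 0.946428

(d) Range probability:
P(2 ≤ X ≤ 5) = P(X ≤ 5) - P(X ≤ 1)
                   = F(5) - F(1)
                   = 0.946428 - 0.256010
                   = 0.690418

This means approximately 69.0% of outcomes fall in the interval [2, 5].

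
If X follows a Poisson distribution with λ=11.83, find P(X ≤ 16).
0.907677

We have X ~ Poisson(λ=11.83).

The CDF gives us P(X ≤ k).

Using the CDF:
P(X ≤ 16) = 0.907677

This means there's approximately a 90.8% chance that X is at most 16.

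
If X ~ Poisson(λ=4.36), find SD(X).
2.0881

We have X ~ Poisson(λ=4.36).

For a Poisson distribution with λ=4.36:
σ = √Var(X) = 2.0881

The standard deviation is the square root of the variance.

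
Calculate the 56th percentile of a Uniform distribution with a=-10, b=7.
-0.4800

We have X ~ Uniform(a=-10, b=7).

We want to find x such that P(X ≤ x) = 0.56.

This is the 56th percentile, which means 56% of values fall below this point.

Using the inverse CDF (quantile function):
x = F⁻¹(0.56) = -0.4800

Verification: P(X ≤ -0.4800) = 0.56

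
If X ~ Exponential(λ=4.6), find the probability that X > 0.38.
0.174122

We have X ~ Exponential(λ=4.6).

P(X > 0.38) = 1 - P(X ≤ 0.38)
                = 1 - F(0.38)
                = 1 - 0.825878
                = 0.174122

So there's approximately a 17.4% chance that X exceeds 0.38.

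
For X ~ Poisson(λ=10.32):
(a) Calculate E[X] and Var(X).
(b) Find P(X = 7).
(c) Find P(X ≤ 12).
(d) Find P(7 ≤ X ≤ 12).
(a) E[X] = 10.3200, Var(X) = 10.3200
(b) P(X = 7) = 0.081547
(c) P(X ≤ 12) = 0.760299
(d) P(7 ≤ X ≤ 12) = 0.649079

We have X ~ Poisson(λ=10.32).

(a) Moments:
E[X] = 10.3200
Var(X) = 10.3200
σ = √Var(X) = 3.2125

(b) Point probability using PMF:
P(X = 7) = 0.081547

(c) Cumulative probability using CDF:
P(X ≤ 12) = F(12) = 0.760299

(d) Range probability:
P(7 ≤ X ≤ 12) = P(X ≤ 12) - P(X ≤ 6)
                   = F(12) - F(6)
                   = 0.760299 - 0.111220
                   = 0.649079

This means approximately 64.9% of outcomes fall in the interval [7, 12].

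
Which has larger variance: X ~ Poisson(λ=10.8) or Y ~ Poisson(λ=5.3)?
X has larger variance (10.8000 > 5.3000)

Compute the variance for each distribution:

X ~ Poisson(λ=10.8):
Var(X) = 10.8000

Y ~ Poisson(λ=5.3):
Var(Y) = 5.3000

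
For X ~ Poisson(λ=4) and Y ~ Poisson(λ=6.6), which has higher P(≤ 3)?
X has higher probability (P(X ≤ 3) = 0.4335 > P(Y ≤ 3) = 0.1052)

Compute P(≤ 3) for each distribution:

X ~ Poisson(λ=4):
P(X ≤ 3) = 0.4335

Y ~ Poisson(λ=6.6):
P(Y ≤ 3) = 0.1052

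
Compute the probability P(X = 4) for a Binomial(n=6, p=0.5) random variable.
0.234375

We have X ~ Binomial(n=6, p=0.5).

For a Binomial distribution, the PMF gives us the probability of each outcome.

Using the PMF formula:
P(X = 4) = 0.234375

Rounded to 4 decimal places: 0.2344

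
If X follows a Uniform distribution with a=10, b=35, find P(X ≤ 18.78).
0.351200

We have X ~ Uniform(a=10, b=35).

The CDF gives us P(X ≤ k).

Using the CDF:
P(X ≤ 18.78) = 0.351200

This means there's approximately a 35.1% chance that X is at most 18.78.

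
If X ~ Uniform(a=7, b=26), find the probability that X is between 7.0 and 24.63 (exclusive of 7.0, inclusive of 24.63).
0.927895

We have X ~ Uniform(a=7, b=26).

To find P(7.0 < X ≤ 24.63), we use:
P(7.0 < X ≤ 24.63) = P(X ≤ 24.63) - P(X ≤ 7.0)
                 = F(24.63) - F(7.0)
                 = 0.927895 - 0.000000
                 = 0.927895

So there's approximately a 92.8% chance that X falls in this range.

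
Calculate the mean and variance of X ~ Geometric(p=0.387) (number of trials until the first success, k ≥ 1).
E[X] = 2.5840, Var(X) = 4.0930

We have X ~ Geometric(p=0.387) (number of trials until the first success, k ≥ 1).

For a Geometric distribution with p=0.387 (number of trials until the first success, k ≥ 1):

Expected value:
E[X] = 2.5840

Variance:
Var(X) = 4.0930

Standard deviation:
σ = √Var(X) = 2.0231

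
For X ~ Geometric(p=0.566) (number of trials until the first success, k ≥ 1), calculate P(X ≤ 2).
0.811644

We have X ~ Geometric(p=0.566) (number of trials until the first success, k ≥ 1).

The CDF gives us P(X ≤ k).

Using the CDF:
P(X ≤ 2) = 0.811644

This means there's approximately a 81.2% chance that X is at most 2.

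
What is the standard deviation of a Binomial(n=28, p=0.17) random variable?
1.9877

We have X ~ Binomial(n=28, p=0.17).

For a Binomial distribution with n=28, p=0.17:
σ = √Var(X) = 1.9877

The standard deviation is the square root of the variance.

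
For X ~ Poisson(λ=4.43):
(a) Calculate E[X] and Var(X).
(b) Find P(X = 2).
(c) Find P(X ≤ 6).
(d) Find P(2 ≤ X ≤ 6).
(a) E[X] = 4.4300, Var(X) = 4.4300
(b) P(X = 2) = 0.116910
(c) P(X ≤ 6) = 0.839913
(d) P(2 ≤ X ≤ 6) = 0.775217

We have X ~ Poisson(λ=4.43).

(a) Moments:
E[X] = 4.4300
Var(X) = 4.4300
σ = √Var(X) = 2.1048

(b) Point probability using PMF:
P(X = 2) = 0.116910

(c) Cumulative probability using CDF:
P(X ≤ 6) = F(6) = 0.839913

(d) Range probability:
P(2 ≤ X ≤ 6) = P(X ≤ 6) - P(X ≤ 1)
                   = F(6) - F(1)
                   = 0.839913 - 0.064696
                   = 0.775217

This means approximately 77.5% of outcomes fall in the interval [2, 6].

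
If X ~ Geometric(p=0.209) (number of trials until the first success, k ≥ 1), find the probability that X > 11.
0.075848

We have X ~ Geometric(p=0.209) (number of trials until the first success, k ≥ 1).

P(X > 11) = 1 - P(X ≤ 11)
                = 1 - F(11)
                = 1 - 0.924152
                = 0.075848

So there's approximately a 7.6% chance that X exceeds 11.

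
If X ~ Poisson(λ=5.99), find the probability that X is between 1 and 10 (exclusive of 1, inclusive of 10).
0.940290

We have X ~ Poisson(λ=5.99).

To find P(1 < X ≤ 10), we use:
P(1 < X ≤ 10) = P(X ≤ 10) - P(X ≤ 1)
                 = F(10) - F(1)
                 = 0.957791 - 0.017501
                 = 0.940290

So there's approximately a 94.0% chance that X falls in this range.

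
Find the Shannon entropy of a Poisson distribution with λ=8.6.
2.4844 nats

We have X ~ Poisson(λ=8.6).

The Shannon entropy measures the uncertainty or information content of the distribution.

For a Poisson distribution with λ=8.6:
H(X) = 2.4844 nats

(In bits, this would be 3.5843 bits.)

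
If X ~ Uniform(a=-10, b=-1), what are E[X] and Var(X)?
E[X] = -5.5000, Var(X) = 6.7500

We have X ~ Uniform(a=-10, b=-1).

For a Uniform distribution with a=-10, b=-1:

Expected value:
E[X] = -5.5000

Variance:
Var(X) = 6.7500

Standard deviation:
σ = √Var(X) = 2.5981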